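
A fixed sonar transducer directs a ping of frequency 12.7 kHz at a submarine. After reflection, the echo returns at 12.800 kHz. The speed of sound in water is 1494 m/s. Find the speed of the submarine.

5.9 m/s

Double Doppler shift off a moving reflector: f₂ = f₀ · (v + u)/(v − u) (u > 0 toward emitter).
Rearranging, u = v · (f₂ − f₀)/(f₂ + f₀) = 1494 × 0.100/25.500 ≈ 5.9 m/s.
So the submarine is moving at 5.9 m/s toward the emitter.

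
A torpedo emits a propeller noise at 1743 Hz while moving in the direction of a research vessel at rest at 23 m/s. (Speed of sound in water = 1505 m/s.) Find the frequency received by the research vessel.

Only the source moves, toward the listener, so f' = f · v/(v − v_s).
f' = 1743 × 1505/(1505 − 23) = 1743 × 1505/1482 ≈ 1770 Hz.

1770 Hz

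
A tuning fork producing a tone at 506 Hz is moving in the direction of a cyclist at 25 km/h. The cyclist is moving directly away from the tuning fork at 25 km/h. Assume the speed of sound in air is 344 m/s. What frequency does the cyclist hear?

506 Hz

25 km/h = 6.944 m/s; 25 km/h = 6.944 m/s.
Both move, so f' = f · (v − v_o)/(v − v_s).
f' = 506 × (344 − 6.944)/(344 − 6.944) = 506 × 337.06/337.06 ≈ 506 Hz.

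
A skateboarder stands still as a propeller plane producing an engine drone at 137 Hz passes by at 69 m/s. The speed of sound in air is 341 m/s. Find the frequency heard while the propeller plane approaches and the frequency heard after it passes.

172 Hz approaching; 114 Hz receding

Approaching: f₁ = f · v/(v − v_s) = 137 × 341/272 ≈ 172 Hz.
Receding: f₂ = f · v/(v + v_s) = 137 × 341/410 ≈ 114 Hz.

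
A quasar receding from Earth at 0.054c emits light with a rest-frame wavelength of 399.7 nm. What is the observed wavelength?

421.9 nm

Relativistic Doppler for wavelength: λ' = λ₀ · √((1 + β)/(1 − β)).
λ' = 399.7 × √(1.0540/0.9460) = 399.7 × 1.05554 ≈ 421.9 nm.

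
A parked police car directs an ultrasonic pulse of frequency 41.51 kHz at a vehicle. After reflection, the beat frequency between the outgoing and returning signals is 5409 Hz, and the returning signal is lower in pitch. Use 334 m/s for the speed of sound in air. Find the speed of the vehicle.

23.3 m/s

Double Doppler shift off a moving reflector: f₂ = f₀ · (v + u)/(v − u) (u > 0 toward emitter).
Returning signal is lower, so f₂ = f₀ − Δf = 41510 − 5409 = 36101 Hz.
Rearranging, u = v · (f₂ − f₀)/(f₂ + f₀) = 334 × -5409/77611 ≈ -23.3 m/s.
So the vehicle is moving at 23.3 m/s away from the emitter.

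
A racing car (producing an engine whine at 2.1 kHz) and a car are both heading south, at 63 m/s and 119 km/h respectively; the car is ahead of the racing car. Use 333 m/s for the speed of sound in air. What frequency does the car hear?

119 km/h = 33.06 m/s.
The car is ahead, so the racing car is moving toward it while the car is moving away from the racing car.
General Doppler shift: f' = f · (v − v_o)/(v − v_s).
f' = 2.1 × (333 − 33.06)/(333 − 63) = 2.1 × 299.94/270 ≈ 2.33 kHz.

2.33 kHz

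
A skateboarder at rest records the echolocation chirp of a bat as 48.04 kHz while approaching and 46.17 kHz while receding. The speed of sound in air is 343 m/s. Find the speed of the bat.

f₁/f₂ = (v + v_s)/(v − v_s), so v_s = v · (f₁ − f₂)/(f₁ + f₂).
v_s = 343 × (48.04 − 46.17)/(48.04 + 46.17) = 343 × 1.87/94.21 ≈ 6.8 m/s.

6.8 m/s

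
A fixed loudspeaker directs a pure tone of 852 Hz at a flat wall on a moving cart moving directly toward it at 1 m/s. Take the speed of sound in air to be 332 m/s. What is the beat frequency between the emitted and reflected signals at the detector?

The flat wall on a moving cart first receives the wave as a moving observer: f₁ = f₀ · (v + u)/v = 852 × (332 + 1)/332 ≈ 854.57 Hz.
On reflection it acts as a source moving toward the stationary detector: f₂ = f₁ · v/(v − u) = 854.57 × 332/331 ≈ 857.15 Hz.
Beat frequency: |f₂ − f₀| = 2u·f₀/(v − u) = 2 × 1 × 852/331 ≈ 5.15 Hz.

5.15 Hz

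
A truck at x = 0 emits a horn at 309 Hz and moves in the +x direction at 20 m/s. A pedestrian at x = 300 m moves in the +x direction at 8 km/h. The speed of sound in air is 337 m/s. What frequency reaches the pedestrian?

326 Hz

8 km/h = 2.222 m/s.
The observer lies on the +x side, so the source is heading toward the observer and the observer is heading away from the source.
With source approaching and observer receding, f' = f · (v − v_o)/(v − v_s).
f' = 309 × (337 − 2.222)/(337 − 20) = 309 × 334.78/317 ≈ 326 Hz.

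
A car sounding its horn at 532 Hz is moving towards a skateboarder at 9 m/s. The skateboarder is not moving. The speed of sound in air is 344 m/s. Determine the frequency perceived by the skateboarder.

546 Hz

With the source moving toward a stationary observer, f' = f · v/(v − v_s).
f' = 532 × 344/(344 − 9) = 532 × 344/335 ≈ 546 Hz.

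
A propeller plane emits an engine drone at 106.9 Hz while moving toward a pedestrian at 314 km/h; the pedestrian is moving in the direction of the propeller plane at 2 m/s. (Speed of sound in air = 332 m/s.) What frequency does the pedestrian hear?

146 Hz

314 km/h = 87.22 m/s.
General Doppler shift: f' = f · (v + v_o)/(v − v_s).
f' = 106.9 × (332 + 2)/(332 − 87.22) = 106.9 × 334/244.78 ≈ 146 Hz.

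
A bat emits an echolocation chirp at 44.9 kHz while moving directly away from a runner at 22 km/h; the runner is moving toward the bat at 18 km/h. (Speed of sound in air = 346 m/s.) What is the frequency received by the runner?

22 km/h = 6.111 m/s; 18 km/h = 5 m/s.
Both move, so f' = f · (v + v_o)/(v + v_s).
f' = 44.9 × (346 + 5)/(346 + 6.111) = 44.9 × 351/352.11 ≈ 44.8 kHz.

44.8 kHz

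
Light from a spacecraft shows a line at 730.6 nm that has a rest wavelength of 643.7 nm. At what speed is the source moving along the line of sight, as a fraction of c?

0.126c

λ'/λ₀ = 1.1350 > 1 (redshift), so the source is receding.
λ'/λ₀ = √((1 + β)/(1 − β)) for a receding source ⇒ β = (r² − 1)/(r² + 1) with r = λ'/λ₀.
β = (1.2882 − 1)/(1.2882 + 1) ≈ 0.126.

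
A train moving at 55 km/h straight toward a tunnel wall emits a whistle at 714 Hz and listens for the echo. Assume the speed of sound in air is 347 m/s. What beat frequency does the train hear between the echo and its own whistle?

55 km/h = 15.28 m/s.
The tunnel wall receives the sound from a moving source: f₁ = f₀ · v/(v − v_e) = 714 × 347/331.72 ≈ 746.9 Hz.
On the return leg the train is a moving observer: f₂ = f₁ · (v + v_e)/v = 746.9 × 362.28/347 ≈ 779.8 Hz.
Equivalently f₂ = f₀ · (v + v_e)/(v − v_e).
Beat against the emitted tone: |f₂ − f₀| = 2v_e·f₀/(v − v_e) = 2 × 15.28 × 714/331.72 ≈ 66 Hz.

66 Hz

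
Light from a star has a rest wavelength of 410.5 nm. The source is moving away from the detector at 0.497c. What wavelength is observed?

Relativistic Doppler for wavelength: λ' = λ₀ · √((1 + β)/(1 − β)).
λ' = 410.5 × √(1.4970/0.5030) = 410.5 × 1.72515 ≈ 708.2 nm.

708.2 nm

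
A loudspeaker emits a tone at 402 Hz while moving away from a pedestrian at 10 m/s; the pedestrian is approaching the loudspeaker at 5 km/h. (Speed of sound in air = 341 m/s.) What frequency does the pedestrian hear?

392 Hz

5 km/h = 1.389 m/s.
General Doppler shift: f' = f · (v + v_o)/(v + v_s).
f' = 402 × (341 + 1.389)/(341 + 10) = 402 × 342.39/351 ≈ 392 Hz.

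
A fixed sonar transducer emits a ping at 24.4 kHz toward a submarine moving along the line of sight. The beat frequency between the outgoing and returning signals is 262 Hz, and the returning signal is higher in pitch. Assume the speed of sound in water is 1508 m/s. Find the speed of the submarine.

8.1 m/s

Double Doppler shift off a moving reflector: f₂ = f₀ · (v + u)/(v − u) (u > 0 toward emitter).
Returning signal is higher, so f₂ = f₀ + Δf = 24400 + 262 = 24662 Hz.
Rearranging, u = v · (f₂ − f₀)/(f₂ + f₀) = 1508 × 262/49062 ≈ 8.1 m/s.
So the submarine is moving at 8.1 m/s toward the emitter.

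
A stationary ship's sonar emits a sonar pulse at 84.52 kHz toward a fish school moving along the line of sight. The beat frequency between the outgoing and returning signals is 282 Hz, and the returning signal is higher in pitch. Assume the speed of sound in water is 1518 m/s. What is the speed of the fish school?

2.53 m/s

Double Doppler shift off a moving reflector: f₂ = f₀ · (v + u)/(v − u) (u > 0 toward emitter).
Returning signal is higher, so f₂ = f₀ + Δf = 84520 + 282 = 84802 Hz.
Rearranging, u = v · (f₂ − f₀)/(f₂ + f₀) = 1518 × 282/169322 ≈ 2.53 m/s.
So the fish school is moving at 2.53 m/s toward the emitter.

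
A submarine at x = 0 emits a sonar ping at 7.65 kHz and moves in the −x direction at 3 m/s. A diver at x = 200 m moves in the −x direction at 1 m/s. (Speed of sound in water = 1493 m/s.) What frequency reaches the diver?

The observer lies on the +x side, so the source is heading away from the observer and the observer is heading toward the source.
Both move, so f' = f · (v + v_o)/(v + v_s).
f' = 7.65 × (1493 + 1)/(1493 + 3) = 7.65 × 1494/1496 ≈ 7.64 kHz.

7.64 kHz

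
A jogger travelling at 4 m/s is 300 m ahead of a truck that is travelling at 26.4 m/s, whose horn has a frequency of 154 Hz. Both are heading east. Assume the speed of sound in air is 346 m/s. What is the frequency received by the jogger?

165 Hz

The jogger is ahead, so the truck is moving toward it while the jogger is moving away from the truck.
General Doppler shift: f' = f · (v − v_o)/(v − v_s).
f' = 154 × (346 − 4)/(346 − 26.4) = 154 × 342/319.6 ≈ 165 Hz.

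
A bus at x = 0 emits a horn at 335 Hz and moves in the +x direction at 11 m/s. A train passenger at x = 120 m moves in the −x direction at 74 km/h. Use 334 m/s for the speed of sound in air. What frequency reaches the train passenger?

368 Hz

74 km/h = 20.56 m/s.
The observer lies on the +x side, so the source is heading toward the observer and the observer is heading toward the source.
Both move, so f' = f · (v + v_o)/(v − v_s).
f' = 335 × (334 + 20.56)/(334 − 11) = 335 × 354.56/323 ≈ 368 Hz.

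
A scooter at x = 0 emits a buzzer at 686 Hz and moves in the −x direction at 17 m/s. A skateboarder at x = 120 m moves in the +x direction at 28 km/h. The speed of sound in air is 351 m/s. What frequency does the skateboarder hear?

640 Hz

28 km/h = 7.778 m/s.
The observer lies on the +x side, so the source is heading away from the observer and the observer is heading away from the source.
With source receding and observer receding, f' = f · (v − v_o)/(v + v_s).
f' = 686 × (351 − 7.778)/(351 + 17) = 686 × 343.22/368 ≈ 640 Hz.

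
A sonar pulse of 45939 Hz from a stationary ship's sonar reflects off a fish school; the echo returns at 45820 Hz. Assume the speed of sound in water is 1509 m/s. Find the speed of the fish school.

Double Doppler shift off a moving reflector: f₂ = f₀ · (v + u)/(v − u) (u > 0 toward emitter).
Rearranging, u = v · (f₂ − f₀)/(f₂ + f₀) = 1509 × -119/91759 ≈ -1.96 m/s.
So the fish school is moving at 1.96 m/s away from the emitter.

1.96 m/s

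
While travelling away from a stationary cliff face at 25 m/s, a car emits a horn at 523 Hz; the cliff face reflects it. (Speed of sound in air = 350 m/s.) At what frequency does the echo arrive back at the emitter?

453 Hz

The cliff face receives the sound from a moving source: f₁ = f₀ · v/(v + v_e) = 523 × 350/375 ≈ 488 Hz.
On the return leg the car is a moving observer: f₂ = f₁ · (v − v_e)/v = 488 × 325/350 ≈ 453 Hz.
Equivalently f₂ = f₀ · (v − v_e)/(v + v_e).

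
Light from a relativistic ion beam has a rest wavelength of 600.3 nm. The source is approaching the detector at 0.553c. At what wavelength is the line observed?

322.1 nm

Relativistic Doppler for wavelength: λ' = λ₀ · √((1 − β)/(1 + β)).
λ' = 600.3 × √(0.4470/1.5530) = 600.3 × 0.53650 ≈ 322.1 nm.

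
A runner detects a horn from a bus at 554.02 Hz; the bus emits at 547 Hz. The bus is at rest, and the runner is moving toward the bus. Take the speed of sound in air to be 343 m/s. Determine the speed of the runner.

f' = f · (v + v_o)/v ⇒ v_o = v · |f'/f − 1|.
v_o = 343 × |554.02/547 − 1| = 343 × 0.01283 ≈ 4.4 m/s.

4.4 m/s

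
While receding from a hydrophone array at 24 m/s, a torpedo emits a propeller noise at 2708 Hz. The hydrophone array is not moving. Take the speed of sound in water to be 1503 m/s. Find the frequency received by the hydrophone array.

Moving source, stationary observer: f' = f · v/(v + v_s) since the source is receding.
f' = 2708 × 1503/(1503 + 24) = 2708 × 1503/1527 ≈ 2665 Hz.

2665 Hz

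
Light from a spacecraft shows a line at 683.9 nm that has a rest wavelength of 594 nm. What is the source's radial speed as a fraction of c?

0.140c

λ'/λ₀ = 1.1513 > 1 (redshift), so the source is receding.
λ'/λ₀ = √((1 + β)/(1 − β)) for a receding source ⇒ β = (r² − 1)/(r² + 1) with r = λ'/λ₀.
β = (1.3256 − 1)/(1.3256 + 1) ≈ 0.140.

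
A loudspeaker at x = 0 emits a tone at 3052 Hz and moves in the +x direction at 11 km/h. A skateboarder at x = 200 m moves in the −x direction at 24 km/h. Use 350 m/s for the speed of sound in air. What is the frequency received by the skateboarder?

11 km/h = 3.056 m/s; 24 km/h = 6.667 m/s.
The observer lies on the +x side, so the source is heading toward the observer and the observer is heading toward the source.
With source approaching and observer approaching, f' = f · (v + v_o)/(v − v_s).
f' = 3052 × (350 + 6.667)/(350 − 3.056) = 3052 × 356.67/346.94 ≈ 3138 Hz.

3138 Hz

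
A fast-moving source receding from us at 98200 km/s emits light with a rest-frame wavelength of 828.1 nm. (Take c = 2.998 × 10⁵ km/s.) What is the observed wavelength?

β = v/c = 98200/299800 = 0.3276.
Relativistic Doppler for wavelength: λ' = λ₀ · √((1 + β)/(1 − β)).
λ' = 828.1 × √(1.3276/0.6724) = 828.1 × 1.40506 ≈ 1163.5 nm.

1163.5 nm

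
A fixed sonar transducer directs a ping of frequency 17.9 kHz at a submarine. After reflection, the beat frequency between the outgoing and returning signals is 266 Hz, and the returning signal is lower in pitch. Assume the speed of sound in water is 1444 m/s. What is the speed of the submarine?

10.8 m/s

Double Doppler shift off a moving reflector: f₂ = f₀ · (v + u)/(v − u) (u > 0 toward emitter).
Returning signal is lower, so f₂ = f₀ − Δf = 17900 − 266 = 17634 Hz.
Rearranging, u = v · (f₂ − f₀)/(f₂ + f₀) = 1444 × -266/35534 ≈ -10.8 m/s.
So the submarine is moving at 10.8 m/s away from the emitter.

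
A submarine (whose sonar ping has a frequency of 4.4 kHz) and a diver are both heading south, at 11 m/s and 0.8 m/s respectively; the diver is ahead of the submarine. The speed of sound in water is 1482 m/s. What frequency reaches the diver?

The diver is ahead, so the submarine is moving toward it while the diver is moving away from the submarine.
Both move, so f' = f · (v − v_o)/(v − v_s).
f' = 4.4 × (1482 − 0.8)/(1482 − 11) = 4.4 × 1481.2/1471 ≈ 4.43 kHz.

4.43 kHz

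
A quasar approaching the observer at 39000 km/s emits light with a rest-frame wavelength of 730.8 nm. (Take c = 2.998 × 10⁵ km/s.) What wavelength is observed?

641.2 nm

β = v/c = 39000/299800 = 0.1301.
Relativistic Doppler for wavelength: λ' = λ₀ · √((1 − β)/(1 + β)).
λ' = 730.8 × √(0.8699/1.1301) = 730.8 × 0.87737 ≈ 641.2 nm.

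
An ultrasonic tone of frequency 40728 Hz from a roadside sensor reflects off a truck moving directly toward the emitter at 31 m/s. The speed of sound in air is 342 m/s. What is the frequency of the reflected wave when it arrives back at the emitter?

At the truck (a moving observer), f₁ = f₀ · (v + u)/v = 40728 × 373/342 ≈ 44420 Hz.
The reflection then acts as a moving source: f₂ = f₁ · v/(v − u) ≈ 48847 Hz.
Equivalently f₂ = f₀ · (v + u)/(v − u).

48847 Hz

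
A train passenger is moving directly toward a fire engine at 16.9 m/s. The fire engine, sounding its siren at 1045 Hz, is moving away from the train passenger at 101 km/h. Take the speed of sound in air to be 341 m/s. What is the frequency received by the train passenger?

1013 Hz

101 km/h = 28.06 m/s.
Both move, so f' = f · (v + v_o)/(v + v_s).
f' = 1045 × (341 + 16.9)/(341 + 28.06) = 1045 × 357.9/369.06 ≈ 1013 Hz.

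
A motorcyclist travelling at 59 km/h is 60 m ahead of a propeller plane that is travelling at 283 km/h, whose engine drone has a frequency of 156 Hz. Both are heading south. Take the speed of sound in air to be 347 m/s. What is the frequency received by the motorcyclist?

192 Hz

283 km/h = 78.61 m/s; 59 km/h = 16.39 m/s.
The motorcyclist is ahead, so the propeller plane is moving toward it while the motorcyclist is moving away from the propeller plane.
Both move, so f' = f · (v − v_o)/(v − v_s).
f' = 156 × (347 − 16.39)/(347 − 78.61) = 156 × 330.61/268.39 ≈ 192 Hz.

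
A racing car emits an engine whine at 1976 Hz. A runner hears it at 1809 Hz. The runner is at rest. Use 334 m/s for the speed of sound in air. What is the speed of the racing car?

31 m/s

f' < f, so the racing car is receding.
f' = f · v/(v + v_s) ⇒ v_s = v · |1 − f/f'|.
v_s = 334 × |1 − 1976/1809| = 334 × 0.09232 ≈ 31 m/s.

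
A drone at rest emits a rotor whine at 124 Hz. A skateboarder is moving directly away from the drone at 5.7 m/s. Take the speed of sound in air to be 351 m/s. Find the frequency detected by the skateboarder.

Moving observer, stationary source: f' = f · (v − v_o)/v.
f' = 124 × (351 − 5.7)/351 = 124 × 345.3/351 ≈ 122 Hz.

122 Hz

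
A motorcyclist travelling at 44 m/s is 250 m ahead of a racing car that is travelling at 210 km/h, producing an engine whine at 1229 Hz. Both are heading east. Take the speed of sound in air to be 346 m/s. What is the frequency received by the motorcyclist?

1290 Hz

210 km/h = 58.33 m/s.
The motorcyclist is ahead, so the racing car is moving toward it while the motorcyclist is moving away from the racing car.
General Doppler shift: f' = f · (v − v_o)/(v − v_s).
f' = 1229 × (346 − 44)/(346 − 58.33) = 1229 × 302/287.67 ≈ 1290 Hz.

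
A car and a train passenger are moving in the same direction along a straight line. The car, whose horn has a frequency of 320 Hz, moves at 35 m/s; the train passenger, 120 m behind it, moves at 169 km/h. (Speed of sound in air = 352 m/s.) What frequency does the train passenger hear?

169 km/h = 46.94 m/s.
The train passenger is behind, so the car is moving away from it while the train passenger is moving toward the car.
General Doppler shift: f' = f · (v + v_o)/(v + v_s).
f' = 320 × (352 + 46.94)/(352 + 35) = 320 × 398.94/387 ≈ 330 Hz.

330 Hz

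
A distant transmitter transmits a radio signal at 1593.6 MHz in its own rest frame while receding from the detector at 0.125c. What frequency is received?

1405.4 MHz

Relativistic Doppler for frequency: f' = f₀ · √((1 − β)/(1 + β)).
f' = 1593.6 × √(0.8750/1.1250) = 1593.6 × 0.88192 ≈ 1405.4 MHz.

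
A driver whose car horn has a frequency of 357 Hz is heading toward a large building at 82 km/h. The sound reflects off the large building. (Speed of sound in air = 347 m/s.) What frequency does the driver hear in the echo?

82 km/h = 22.78 m/s.
The large building receives the sound from a moving source: f₁ = f₀ · v/(v − v_e) = 357 × 347/324.22 ≈ 382 Hz.
On the return leg the driver is a moving observer: f₂ = f₁ · (v + v_e)/v = 382 × 369.78/347 ≈ 407 Hz.

407 Hz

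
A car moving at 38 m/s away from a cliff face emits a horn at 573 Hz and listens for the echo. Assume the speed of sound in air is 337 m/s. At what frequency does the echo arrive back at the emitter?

The cliff face receives the sound from a moving source: f₁ = f₀ · v/(v + v_e) = 573 × 337/375 ≈ 515 Hz.
On the return leg the car is a moving observer: f₂ = f₁ · (v − v_e)/v = 515 × 299/337 ≈ 457 Hz.
Equivalently f₂ = f₀ · (v − v_e)/(v + v_e).

457 Hz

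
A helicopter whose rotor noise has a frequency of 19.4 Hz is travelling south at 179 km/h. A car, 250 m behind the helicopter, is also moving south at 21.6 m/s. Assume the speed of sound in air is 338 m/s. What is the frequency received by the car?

179 km/h = 49.72 m/s.
The car is behind, so the helicopter is moving away from it while the car is moving toward the helicopter.
With source receding and observer approaching, f' = f · (v + v_o)/(v + v_s).
f' = 19.4 × (338 + 21.6)/(338 + 49.72) = 19.4 × 359.6/387.72 ≈ 18.0 Hz.

18.0 Hz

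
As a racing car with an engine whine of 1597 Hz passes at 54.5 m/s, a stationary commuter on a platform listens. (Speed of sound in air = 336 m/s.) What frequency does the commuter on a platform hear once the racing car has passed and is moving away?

1374 Hz

Receding: f₂ = f · v/(v + v_s) = 1597 × 336/390.5 ≈ 1374 Hz.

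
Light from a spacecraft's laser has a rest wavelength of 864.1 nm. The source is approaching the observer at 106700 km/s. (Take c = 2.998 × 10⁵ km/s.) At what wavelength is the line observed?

595.6 nm

β = v/c = 106700/299800 = 0.3559.
Relativistic Doppler for wavelength: λ' = λ₀ · √((1 − β)/(1 + β)).
λ' = 864.1 × √(0.6441/1.3559) = 864.1 × 0.68922 ≈ 595.6 nm.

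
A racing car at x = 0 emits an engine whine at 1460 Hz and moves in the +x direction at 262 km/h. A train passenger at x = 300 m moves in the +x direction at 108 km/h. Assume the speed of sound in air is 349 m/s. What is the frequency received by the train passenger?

1686 Hz

262 km/h = 72.78 m/s; 108 km/h = 30 m/s.
The observer lies on the +x side, so the source is heading toward the observer and the observer is heading away from the source.
With source approaching and observer receding, f' = f · (v − v_o)/(v − v_s).
f' = 1460 × (349 − 30)/(349 − 72.78) = 1460 × 319/276.22 ≈ 1686 Hz.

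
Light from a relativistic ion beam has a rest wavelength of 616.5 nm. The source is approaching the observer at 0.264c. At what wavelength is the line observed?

470.4 nm

Relativistic Doppler for wavelength: λ' = λ₀ · √((1 − β)/(1 + β)).
λ' = 616.5 × √(0.7360/1.2640) = 616.5 × 0.76307 ≈ 470.4 nm.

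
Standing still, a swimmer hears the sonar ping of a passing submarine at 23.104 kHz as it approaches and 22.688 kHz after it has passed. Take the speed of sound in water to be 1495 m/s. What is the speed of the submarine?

f₁/f₂ = (v + v_s)/(v − v_s), so v_s = v · (f₁ − f₂)/(f₁ + f₂).
v_s = 1495 × (23.104 − 22.688)/(23.104 + 22.688) = 1495 × 0.416/45.792 ≈ 13.6 m/s.

13.6 m/s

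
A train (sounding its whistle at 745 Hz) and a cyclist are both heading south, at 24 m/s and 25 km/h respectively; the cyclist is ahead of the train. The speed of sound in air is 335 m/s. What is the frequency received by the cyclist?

25 km/h = 6.944 m/s.
The cyclist is ahead, so the train is moving toward it while the cyclist is moving away from the train.
Both move, so f' = f · (v − v_o)/(v − v_s).
f' = 745 × (335 − 6.944)/(335 − 24) = 745 × 328.06/311 ≈ 786 Hz.

786 Hz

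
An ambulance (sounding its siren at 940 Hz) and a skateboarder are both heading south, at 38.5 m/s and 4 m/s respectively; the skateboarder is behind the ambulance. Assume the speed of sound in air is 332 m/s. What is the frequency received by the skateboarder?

The skateboarder is behind, so the ambulance is moving away from it while the skateboarder is moving toward the ambulance.
Both move, so f' = f · (v + v_o)/(v + v_s).
f' = 940 × (332 + 4)/(332 + 38.5) = 940 × 336/370.5 ≈ 852 Hz.

852 Hz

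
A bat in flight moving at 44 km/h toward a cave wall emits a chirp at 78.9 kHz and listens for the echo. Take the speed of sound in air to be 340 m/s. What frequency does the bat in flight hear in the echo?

44 km/h = 12.22 m/s.
The cave wall receives the sound from a moving source: f₁ = f₀ · v/(v − v_e) = 78.9 × 340/327.78 ≈ 81.8 kHz.
On the return leg the bat in flight is a moving observer: f₂ = f₁ · (v + v_e)/v = 81.8 × 352.22/340 ≈ 84.8 kHz.
Equivalently f₂ = f₀ · (v + v_e)/(v − v_e).

84.8 kHz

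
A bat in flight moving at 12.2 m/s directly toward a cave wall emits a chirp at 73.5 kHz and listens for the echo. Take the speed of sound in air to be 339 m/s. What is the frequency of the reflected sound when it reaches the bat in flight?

The cave wall receives the sound from a moving source: f₁ = f₀ · v/(v − v_e) = 73.5 × 339/326.8 ≈ 76.2 kHz.
On the return leg the bat in flight is a moving observer: f₂ = f₁ · (v + v_e)/v = 76.2 × 351.2/339 ≈ 79.0 kHz.
Equivalently f₂ = f₀ · (v + v_e)/(v − v_e).

79.0 kHz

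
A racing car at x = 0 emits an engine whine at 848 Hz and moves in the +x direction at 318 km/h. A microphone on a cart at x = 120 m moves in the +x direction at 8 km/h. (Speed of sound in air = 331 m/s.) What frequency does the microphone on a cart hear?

318 km/h = 88.33 m/s; 8 km/h = 2.222 m/s.
The observer lies on the +x side, so the source is heading toward the observer and the observer is heading away from the source.
Both move, so f' = f · (v − v_o)/(v − v_s).
f' = 848 × (331 − 2.222)/(331 − 88.33) = 848 × 328.78/242.67 ≈ 1149 Hz.

1149 Hz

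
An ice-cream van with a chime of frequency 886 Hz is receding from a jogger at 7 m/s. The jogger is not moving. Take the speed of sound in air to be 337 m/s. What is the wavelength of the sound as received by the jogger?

With the source moving away from a stationary observer, f' = f · v/(v + v_s).
f' = 886 × 337/(337 + 7) ≈ 868 Hz.
λ' = v/f' = 337/867.971 ≈ 38.8 cm.

38.8 cm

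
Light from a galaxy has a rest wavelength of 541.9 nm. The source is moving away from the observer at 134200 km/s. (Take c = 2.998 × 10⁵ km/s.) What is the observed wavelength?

877.3 nm

β = v/c = 134200/299800 = 0.4476.
Relativistic Doppler for wavelength: λ' = λ₀ · √((1 + β)/(1 − β)).
λ' = 541.9 × √(1.4476/0.5524) = 541.9 × 1.61888 ≈ 877.3 nm.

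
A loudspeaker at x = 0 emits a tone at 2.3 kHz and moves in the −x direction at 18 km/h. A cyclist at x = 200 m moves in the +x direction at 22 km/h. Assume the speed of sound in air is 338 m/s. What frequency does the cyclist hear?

18 km/h = 5 m/s; 22 km/h = 6.111 m/s.
The observer lies on the +x side, so the source is heading away from the observer and the observer is heading away from the source.
Both move, so f' = f · (v − v_o)/(v + v_s).
f' = 2.3 × (338 − 6.111)/(338 + 5) = 2.3 × 331.89/343 ≈ 2.23 kHz.

2.23 kHz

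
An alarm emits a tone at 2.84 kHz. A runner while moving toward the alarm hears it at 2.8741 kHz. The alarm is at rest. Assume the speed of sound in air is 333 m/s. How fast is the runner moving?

4.0 m/s

f' = f · (v + v_o)/v ⇒ v_o = v · |f'/f − 1|.
v_o = 333 × |2.8741/2.84 − 1| = 333 × 0.01201 ≈ 4.0 m/s.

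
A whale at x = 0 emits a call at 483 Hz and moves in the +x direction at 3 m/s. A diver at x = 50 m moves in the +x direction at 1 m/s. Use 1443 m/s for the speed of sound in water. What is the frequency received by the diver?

484 Hz

The observer lies on the +x side, so the source is heading toward the observer and the observer is heading away from the source.
General Doppler shift: f' = f · (v − v_o)/(v − v_s).
f' = 483 × (1443 − 1)/(1443 − 3) = 483 × 1442/1440 ≈ 484 Hz.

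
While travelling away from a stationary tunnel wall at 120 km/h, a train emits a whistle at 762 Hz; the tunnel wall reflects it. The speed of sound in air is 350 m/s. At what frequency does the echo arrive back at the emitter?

120 km/h = 33.33 m/s.
The tunnel wall receives the sound from a moving source: f₁ = f₀ · v/(v + v_e) = 762 × 350/383.33 ≈ 696 Hz.
On the return leg the train is a moving observer: f₂ = f₁ · (v − v_e)/v = 696 × 316.67/350 ≈ 629 Hz.
Equivalently f₂ = f₀ · (v − v_e)/(v + v_e).

629 Hz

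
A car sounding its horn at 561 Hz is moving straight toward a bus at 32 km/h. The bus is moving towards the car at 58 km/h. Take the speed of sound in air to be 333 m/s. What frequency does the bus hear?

32 km/h = 8.889 m/s; 58 km/h = 16.11 m/s.
Both move, so f' = f · (v + v_o)/(v − v_s).
f' = 561 × (333 + 16.11)/(333 − 8.889) = 561 × 349.11/324.11 ≈ 604 Hz.

604 Hz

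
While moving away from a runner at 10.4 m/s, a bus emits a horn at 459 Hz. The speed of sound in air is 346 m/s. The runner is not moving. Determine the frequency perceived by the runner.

Moving source, stationary observer: f' = f · v/(v + v_s) since the source is receding.
f' = 459 × 346/(346 + 10.4) = 459 × 346/356.4 ≈ 446 Hz.

446 Hz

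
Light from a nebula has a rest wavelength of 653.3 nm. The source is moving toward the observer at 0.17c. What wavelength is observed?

Relativistic Doppler for wavelength: λ' = λ₀ · √((1 − β)/(1 + β)).
λ' = 653.3 × √(0.8300/1.1700) = 653.3 × 0.84226 ≈ 550.2 nm.

550.2 nm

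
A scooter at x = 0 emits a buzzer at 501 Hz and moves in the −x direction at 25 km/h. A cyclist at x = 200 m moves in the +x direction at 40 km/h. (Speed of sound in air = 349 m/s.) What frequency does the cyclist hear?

25 km/h = 6.944 m/s; 40 km/h = 11.11 m/s.
The observer lies on the +x side, so the source is heading away from the observer and the observer is heading away from the source.
Both move, so f' = f · (v − v_o)/(v + v_s).
f' = 501 × (349 − 11.11)/(349 + 6.944) = 501 × 337.89/355.94 ≈ 476 Hz.

476 Hz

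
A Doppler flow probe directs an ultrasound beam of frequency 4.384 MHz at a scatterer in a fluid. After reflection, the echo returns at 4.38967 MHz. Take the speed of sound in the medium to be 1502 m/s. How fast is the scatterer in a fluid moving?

Double Doppler shift off a moving reflector: f₂ = f₀ · (v + u)/(v − u) (u > 0 toward emitter).
Rearranging, u = v · (f₂ − f₀)/(f₂ + f₀) = 1502 × 0.00567/8.77367 ≈ 0.97 m/s.
So the scatterer in a fluid is moving at 0.97 m/s toward the emitter.

0.97 m/s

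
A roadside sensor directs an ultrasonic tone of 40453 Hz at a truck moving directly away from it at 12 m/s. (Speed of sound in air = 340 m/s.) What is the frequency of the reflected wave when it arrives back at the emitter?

The truck first receives the wave as a moving observer: f₁ = f₀ · (v − u)/v = 40453 × (340 − 12)/340 ≈ 39025 Hz.
The reflection then acts as a moving source: f₂ = f₁ · v/(v + u) ≈ 37695 Hz.

37695 Hz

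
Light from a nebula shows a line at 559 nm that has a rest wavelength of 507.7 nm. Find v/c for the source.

λ'/λ₀ = 1.1010 > 1 (redshift), so the source is receding.
λ'/λ₀ = √((1 + β)/(1 − β)) for a receding source ⇒ β = (r² − 1)/(r² + 1) with r = λ'/λ₀.
β = (1.2123 − 1)/(1.2123 + 1) ≈ 0.096.

0.096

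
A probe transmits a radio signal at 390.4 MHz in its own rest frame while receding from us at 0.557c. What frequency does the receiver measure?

Relativistic Doppler for frequency: f' = f₀ · √((1 − β)/(1 + β)).
f' = 390.4 × √(0.4430/1.5570) = 390.4 × 0.53341 ≈ 208.2 MHz.

208.2 MHz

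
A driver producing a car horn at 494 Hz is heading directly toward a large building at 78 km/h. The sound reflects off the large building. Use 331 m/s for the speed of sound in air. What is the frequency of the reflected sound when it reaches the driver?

78 km/h = 21.67 m/s.
The large building receives the sound from a moving source: f₁ = f₀ · v/(v − v_e) = 494 × 331/309.33 ≈ 529 Hz.
On the return leg the driver is a moving observer: f₂ = f₁ · (v + v_e)/v = 529 × 352.67/331 ≈ 563 Hz.

563 Hz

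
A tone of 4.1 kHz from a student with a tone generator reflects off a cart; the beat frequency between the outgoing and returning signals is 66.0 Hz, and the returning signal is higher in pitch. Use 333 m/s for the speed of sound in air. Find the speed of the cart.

Double Doppler shift off a moving reflector: f₂ = f₀ · (v + u)/(v − u) (u > 0 toward emitter).
Returning signal is higher, so f₂ = f₀ + Δf = 4100 + 66 = 4166 Hz.
Rearranging, u = v · (f₂ − f₀)/(f₂ + f₀) = 333 × 66/8266 ≈ 2.66 m/s.
So the cart is moving at 2.66 m/s toward the emitter.

2.66 m/s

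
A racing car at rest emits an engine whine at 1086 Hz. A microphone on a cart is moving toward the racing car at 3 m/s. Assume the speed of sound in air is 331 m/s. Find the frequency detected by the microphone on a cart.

1096 Hz

Only the observer moves, toward the source, so f' = f · (v + v_o)/v.
f' = 1086 × (331 + 3)/331 = 1086 × 334/331 ≈ 1096 Hz.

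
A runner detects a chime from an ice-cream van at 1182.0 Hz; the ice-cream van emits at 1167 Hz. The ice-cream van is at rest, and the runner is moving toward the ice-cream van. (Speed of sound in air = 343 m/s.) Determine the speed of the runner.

f' = f · (v + v_o)/v ⇒ v_o = v · |f'/f − 1|.
v_o = 343 × |1182.0/1167 − 1| = 343 × 0.01285 ≈ 4.4 m/s.

4.4 m/s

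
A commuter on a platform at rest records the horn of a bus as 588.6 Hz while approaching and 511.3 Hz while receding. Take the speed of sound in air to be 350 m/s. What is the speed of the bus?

f₁/f₂ = (v + v_s)/(v − v_s), so v_s = v · (f₁ − f₂)/(f₁ + f₂).
v_s = 350 × (588.6 − 511.3)/(588.6 + 511.3) = 350 × 77.3/1099.9 ≈ 24.6 m/s.

24.6 m/s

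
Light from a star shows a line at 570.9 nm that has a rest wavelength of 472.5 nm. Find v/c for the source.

λ'/λ₀ = 1.2083 > 1 (redshift), so the source is receding.
λ'/λ₀ = √((1 + β)/(1 − β)) for a receding source ⇒ β = (r² − 1)/(r² + 1) with r = λ'/λ₀.
β = (1.4599 − 1)/(1.4599 + 1) ≈ 0.187.

0.187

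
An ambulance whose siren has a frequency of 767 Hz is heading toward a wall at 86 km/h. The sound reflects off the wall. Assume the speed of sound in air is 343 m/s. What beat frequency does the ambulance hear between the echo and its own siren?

86 km/h = 23.89 m/s.
The wall receives the sound from a moving source: f₁ = f₀ · v/(v − v_e) = 767 × 343/319.11 ≈ 824.4 Hz.
On the return leg the ambulance is a moving observer: f₂ = f₁ · (v + v_e)/v = 824.4 × 366.89/343 ≈ 881.8 Hz.
Equivalently f₂ = f₀ · (v + v_e)/(v − v_e).
Beat against the emitted tone: |f₂ − f₀| = 2v_e·f₀/(v − v_e) = 2 × 23.89 × 767/319.11 ≈ 115 Hz.

115 Hz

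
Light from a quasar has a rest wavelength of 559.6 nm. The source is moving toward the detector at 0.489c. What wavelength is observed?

Relativistic Doppler for wavelength: λ' = λ₀ · √((1 − β)/(1 + β)).
λ' = 559.6 × √(0.5110/1.4890) = 559.6 × 0.58582 ≈ 327.8 nm.

327.8 nm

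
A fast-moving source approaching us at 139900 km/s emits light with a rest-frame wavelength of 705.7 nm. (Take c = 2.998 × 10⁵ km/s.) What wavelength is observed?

425.6 nm

β = v/c = 139900/299800 = 0.4666.
Relativistic Doppler for wavelength: λ' = λ₀ · √((1 − β)/(1 + β)).
λ' = 705.7 × √(0.5334/1.4666) = 705.7 × 0.60304 ≈ 425.6 nm.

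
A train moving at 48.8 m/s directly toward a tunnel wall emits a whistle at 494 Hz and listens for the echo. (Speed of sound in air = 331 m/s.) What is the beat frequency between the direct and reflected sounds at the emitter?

The tunnel wall receives the sound from a moving source: f₁ = f₀ · v/(v − v_e) = 494 × 331/282.2 ≈ 579.4 Hz.
On the return leg the train is a moving observer: f₂ = f₁ · (v + v_e)/v = 579.4 × 379.8/331 ≈ 664.9 Hz.
Beat against the emitted tone: |f₂ − f₀| = 2v_e·f₀/(v − v_e) = 2 × 48.8 × 494/282.2 ≈ 171 Hz.

171 Hz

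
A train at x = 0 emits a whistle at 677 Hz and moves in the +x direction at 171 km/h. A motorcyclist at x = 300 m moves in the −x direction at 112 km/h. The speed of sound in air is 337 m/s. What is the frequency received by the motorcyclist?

861 Hz

171 km/h = 47.5 m/s; 112 km/h = 31.11 m/s.
The observer lies on the +x side, so the source is heading toward the observer and the observer is heading toward the source.
General Doppler shift: f' = f · (v + v_o)/(v − v_s).
f' = 677 × (337 + 31.11)/(337 − 47.5) = 677 × 368.11/289.5 ≈ 861 Hz.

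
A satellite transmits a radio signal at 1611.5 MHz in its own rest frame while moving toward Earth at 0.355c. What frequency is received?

2335.7 MHz

Relativistic Doppler for frequency: f' = f₀ · √((1 + β)/(1 − β)).
f' = 1611.5 × √(1.3550/0.6450) = 1611.5 × 1.44941 ≈ 2335.7 MHz.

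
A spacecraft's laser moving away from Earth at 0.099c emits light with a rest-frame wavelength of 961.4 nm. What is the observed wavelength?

1061.8 nm

Relativistic Doppler for wavelength: λ' = λ₀ · √((1 + β)/(1 − β)).
λ' = 961.4 × √(1.0990/0.9010) = 961.4 × 1.10443 ≈ 1061.8 nm.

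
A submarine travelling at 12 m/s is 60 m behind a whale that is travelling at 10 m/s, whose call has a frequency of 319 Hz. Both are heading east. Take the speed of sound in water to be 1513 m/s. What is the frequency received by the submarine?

The submarine is behind, so the whale is moving away from it while the submarine is moving toward the whale.
Both move, so f' = f · (v + v_o)/(v + v_s).
f' = 319 × (1513 + 12)/(1513 + 10) = 319 × 1525/1523 ≈ 319 Hz.

319 Hz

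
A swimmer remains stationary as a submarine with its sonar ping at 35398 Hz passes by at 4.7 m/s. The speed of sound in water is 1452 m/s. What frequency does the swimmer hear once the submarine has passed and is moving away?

Receding: f₂ = f · v/(v + v_s) = 35398 × 1452/1456.7 ≈ 35284 Hz.

35284 Hz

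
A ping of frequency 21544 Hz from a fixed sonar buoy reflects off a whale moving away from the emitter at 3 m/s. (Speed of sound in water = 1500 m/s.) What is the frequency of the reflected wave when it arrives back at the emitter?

At the whale (a moving observer), f₁ = f₀ · (v − u)/v = 21544 × 1497/1500 ≈ 21501 Hz.
The reflection then acts as a moving source: f₂ = f₁ · v/(v + u) ≈ 21458 Hz.

21458 Hz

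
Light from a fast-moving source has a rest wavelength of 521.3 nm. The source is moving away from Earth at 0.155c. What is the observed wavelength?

Relativistic Doppler for wavelength: λ' = λ₀ · √((1 + β)/(1 − β)).
λ' = 521.3 × √(1.1550/0.8450) = 521.3 × 1.16913 ≈ 609.5 nm.

609.5 nm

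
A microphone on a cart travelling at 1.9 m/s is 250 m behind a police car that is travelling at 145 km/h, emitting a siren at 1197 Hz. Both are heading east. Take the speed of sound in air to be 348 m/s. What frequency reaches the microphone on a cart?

1079 Hz

145 km/h = 40.28 m/s.
The microphone on a cart is behind, so the police car is moving away from it while the microphone on a cart is moving toward the police car.
With source receding and observer approaching, f' = f · (v + v_o)/(v + v_s).
f' = 1197 × (348 + 1.9)/(348 + 40.28) = 1197 × 349.9/388.28 ≈ 1079 Hz.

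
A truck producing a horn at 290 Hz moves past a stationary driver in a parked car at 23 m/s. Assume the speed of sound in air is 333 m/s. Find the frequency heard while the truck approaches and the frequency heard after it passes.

312 Hz approaching; 271 Hz receding

Approaching: f₁ = f · v/(v − v_s) = 290 × 333/310 ≈ 312 Hz.
Receding: f₂ = f · v/(v + v_s) = 290 × 333/356 ≈ 271 Hz.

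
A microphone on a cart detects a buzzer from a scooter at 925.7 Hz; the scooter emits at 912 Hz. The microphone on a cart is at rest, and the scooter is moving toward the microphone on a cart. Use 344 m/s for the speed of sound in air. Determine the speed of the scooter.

f' = f · v/(v − v_s) ⇒ v_s = v · |1 − f/f'|.
v_s = 344 × |1 − 912/925.7| = 344 × 0.0148 ≈ 5.1 m/s.

5.1 m/s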